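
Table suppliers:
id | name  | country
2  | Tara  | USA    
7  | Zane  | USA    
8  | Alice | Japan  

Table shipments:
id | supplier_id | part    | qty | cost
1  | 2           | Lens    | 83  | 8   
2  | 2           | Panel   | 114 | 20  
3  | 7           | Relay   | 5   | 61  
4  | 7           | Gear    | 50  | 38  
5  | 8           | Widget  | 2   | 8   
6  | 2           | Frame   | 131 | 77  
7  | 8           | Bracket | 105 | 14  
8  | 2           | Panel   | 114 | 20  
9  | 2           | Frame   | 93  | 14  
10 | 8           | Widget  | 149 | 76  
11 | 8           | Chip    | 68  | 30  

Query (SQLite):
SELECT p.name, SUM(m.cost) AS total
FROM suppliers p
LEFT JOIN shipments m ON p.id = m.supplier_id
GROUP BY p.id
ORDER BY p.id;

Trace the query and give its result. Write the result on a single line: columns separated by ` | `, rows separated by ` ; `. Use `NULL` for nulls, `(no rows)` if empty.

Tara | 139 ; Zane | 99 ; Alice | 128

LEFT JOIN keeps every suppliers row; unmatched ones get NULL for shipments columns.
Group by suppliers.id and compute SUM(m.cost). SUM over an all-NULL group is NULL.
  2: ids {1, 2, 6, 8, 9} → SUM(m.cost)=139
  7: ids {3, 4} → SUM(m.cost)=99
  8: ids {5, 7, 10, 11} → SUM(m.cost)=128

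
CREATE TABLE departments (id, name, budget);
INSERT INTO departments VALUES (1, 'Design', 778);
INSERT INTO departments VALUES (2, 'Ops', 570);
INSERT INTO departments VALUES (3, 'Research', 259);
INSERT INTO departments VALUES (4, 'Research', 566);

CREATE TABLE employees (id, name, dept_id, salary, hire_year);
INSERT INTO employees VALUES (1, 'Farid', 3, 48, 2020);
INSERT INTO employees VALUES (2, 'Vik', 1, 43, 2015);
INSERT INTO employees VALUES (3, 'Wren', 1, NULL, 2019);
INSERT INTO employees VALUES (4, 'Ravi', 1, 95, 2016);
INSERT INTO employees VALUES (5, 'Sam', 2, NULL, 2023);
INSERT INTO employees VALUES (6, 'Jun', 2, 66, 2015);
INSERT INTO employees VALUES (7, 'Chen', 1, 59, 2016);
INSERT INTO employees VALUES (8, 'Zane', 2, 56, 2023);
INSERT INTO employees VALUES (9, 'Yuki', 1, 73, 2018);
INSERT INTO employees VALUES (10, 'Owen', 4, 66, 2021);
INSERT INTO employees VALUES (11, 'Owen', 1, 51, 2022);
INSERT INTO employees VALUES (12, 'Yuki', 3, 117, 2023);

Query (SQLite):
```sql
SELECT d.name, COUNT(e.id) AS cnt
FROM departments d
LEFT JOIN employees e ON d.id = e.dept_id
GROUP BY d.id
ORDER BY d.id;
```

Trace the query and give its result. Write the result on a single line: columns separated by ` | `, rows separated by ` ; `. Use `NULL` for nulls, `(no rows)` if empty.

Design | 6 ; Ops | 3 ; Research | 2 ; Research | 1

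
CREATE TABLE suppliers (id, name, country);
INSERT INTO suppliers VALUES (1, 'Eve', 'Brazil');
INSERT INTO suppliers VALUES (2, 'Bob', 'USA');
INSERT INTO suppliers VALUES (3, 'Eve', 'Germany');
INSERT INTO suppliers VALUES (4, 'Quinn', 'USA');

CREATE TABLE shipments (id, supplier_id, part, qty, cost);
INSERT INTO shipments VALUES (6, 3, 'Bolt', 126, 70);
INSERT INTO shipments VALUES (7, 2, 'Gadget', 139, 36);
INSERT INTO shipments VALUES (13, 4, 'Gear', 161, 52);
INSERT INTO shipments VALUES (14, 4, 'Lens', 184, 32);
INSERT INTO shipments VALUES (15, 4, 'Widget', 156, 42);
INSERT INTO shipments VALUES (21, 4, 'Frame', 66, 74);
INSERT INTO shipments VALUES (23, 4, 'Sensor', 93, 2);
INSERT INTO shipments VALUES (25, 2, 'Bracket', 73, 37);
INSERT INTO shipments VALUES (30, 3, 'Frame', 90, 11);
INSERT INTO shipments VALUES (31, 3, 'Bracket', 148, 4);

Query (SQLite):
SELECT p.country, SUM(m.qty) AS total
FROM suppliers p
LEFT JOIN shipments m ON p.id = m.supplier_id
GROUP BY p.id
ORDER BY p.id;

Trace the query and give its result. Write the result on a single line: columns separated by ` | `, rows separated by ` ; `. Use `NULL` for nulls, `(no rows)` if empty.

LEFT JOIN keeps every suppliers row; unmatched ones get NULL for shipments columns.
Group by suppliers.id and compute SUM(m.qty). SUM over an all-NULL group is NULL.
  1: ids {—} → SUM(m.qty)=NULL
  2: ids {7, 25} → SUM(m.qty)=212
  3: ids {6, 30, 31} → SUM(m.qty)=364
  4: ids {13, 14, 15, 21, 23} → SUM(m.qty)=660

Brazil | NULL ; USA | 212 ; Germany | 364 ; USA | 660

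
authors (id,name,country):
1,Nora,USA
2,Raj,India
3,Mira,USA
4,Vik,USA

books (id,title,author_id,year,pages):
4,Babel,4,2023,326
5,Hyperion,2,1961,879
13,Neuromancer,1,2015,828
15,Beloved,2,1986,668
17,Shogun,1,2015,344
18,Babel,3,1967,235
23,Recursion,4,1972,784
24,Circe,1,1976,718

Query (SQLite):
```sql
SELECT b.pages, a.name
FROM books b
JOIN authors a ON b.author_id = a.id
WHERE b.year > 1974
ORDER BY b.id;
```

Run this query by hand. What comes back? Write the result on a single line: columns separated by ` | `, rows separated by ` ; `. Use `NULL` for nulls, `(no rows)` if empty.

Each books row matches the authors row where author_id = authors.id.
Then keep rows with b.year > 1974.

326 | Vik ; 828 | Nora ; 668 | Raj ; 344 | Nora ; 718 | Nora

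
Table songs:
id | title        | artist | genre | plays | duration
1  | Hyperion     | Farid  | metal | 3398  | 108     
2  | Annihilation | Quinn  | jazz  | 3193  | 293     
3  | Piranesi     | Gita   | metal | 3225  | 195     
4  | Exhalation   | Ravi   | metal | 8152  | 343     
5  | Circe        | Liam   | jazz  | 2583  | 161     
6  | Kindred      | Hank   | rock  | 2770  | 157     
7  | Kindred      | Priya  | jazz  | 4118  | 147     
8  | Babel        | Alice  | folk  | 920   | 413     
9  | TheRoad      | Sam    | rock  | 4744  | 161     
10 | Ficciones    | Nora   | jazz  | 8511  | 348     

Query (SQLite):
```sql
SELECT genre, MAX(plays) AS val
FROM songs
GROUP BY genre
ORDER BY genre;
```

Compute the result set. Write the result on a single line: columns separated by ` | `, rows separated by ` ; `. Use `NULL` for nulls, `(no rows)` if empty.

folk | 920 ; jazz | 8511 ; metal | 8152 ; rock | 4744

Partition songs by genre; compute MAX(plays) within each group.
  folk: ids {8} → MAX(plays)=920
  jazz: ids {2, 5, 7, 10} → MAX(plays)=8511
  metal: ids {1, 3, 4} → MAX(plays)=8152
  rock: ids {6, 9} → MAX(plays)=4744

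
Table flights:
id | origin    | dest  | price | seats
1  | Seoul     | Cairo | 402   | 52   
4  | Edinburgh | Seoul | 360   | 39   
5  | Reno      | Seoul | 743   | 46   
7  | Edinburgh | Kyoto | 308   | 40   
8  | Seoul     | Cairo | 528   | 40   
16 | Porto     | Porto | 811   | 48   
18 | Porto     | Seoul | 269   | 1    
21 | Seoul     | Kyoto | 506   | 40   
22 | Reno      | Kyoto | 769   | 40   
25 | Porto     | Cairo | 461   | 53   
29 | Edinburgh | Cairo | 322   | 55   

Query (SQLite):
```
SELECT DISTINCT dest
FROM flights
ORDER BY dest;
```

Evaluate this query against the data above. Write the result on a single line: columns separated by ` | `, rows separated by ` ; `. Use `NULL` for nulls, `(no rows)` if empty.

Cairo ; Kyoto ; Porto ; Seoul

Collect distinct dest values from flights.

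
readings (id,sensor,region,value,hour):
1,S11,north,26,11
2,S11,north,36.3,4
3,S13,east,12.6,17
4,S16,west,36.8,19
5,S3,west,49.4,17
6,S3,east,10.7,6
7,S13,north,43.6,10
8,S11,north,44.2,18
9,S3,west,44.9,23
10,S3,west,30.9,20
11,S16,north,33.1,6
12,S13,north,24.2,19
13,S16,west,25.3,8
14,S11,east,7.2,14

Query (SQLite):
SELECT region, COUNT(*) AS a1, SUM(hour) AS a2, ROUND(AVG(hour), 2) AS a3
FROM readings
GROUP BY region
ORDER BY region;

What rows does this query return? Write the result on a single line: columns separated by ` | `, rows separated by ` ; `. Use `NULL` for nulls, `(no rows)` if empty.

east | 3 | 37 | 12.33 ; north | 6 | 68 | 11.33 ; west | 5 | 87 | 17.4

Group readings by region.
Per group compute: COUNT(*), SUM(hour), ROUND(AVG(hour), 2).
  east: ids {3, 6, 14} → COUNT(*)=3, SUM(hour)=37, ROUND(AVG(hour), 2)=12.33
  north: ids {1, 2, 7, 8, 11, 12} → COUNT(*)=6, SUM(hour)=68, ROUND(AVG(hour), 2)=11.33
  west: ids {4, 5, 9, 10, 13} → COUNT(*)=5, SUM(hour)=87, ROUND(AVG(hour), 2)=17.4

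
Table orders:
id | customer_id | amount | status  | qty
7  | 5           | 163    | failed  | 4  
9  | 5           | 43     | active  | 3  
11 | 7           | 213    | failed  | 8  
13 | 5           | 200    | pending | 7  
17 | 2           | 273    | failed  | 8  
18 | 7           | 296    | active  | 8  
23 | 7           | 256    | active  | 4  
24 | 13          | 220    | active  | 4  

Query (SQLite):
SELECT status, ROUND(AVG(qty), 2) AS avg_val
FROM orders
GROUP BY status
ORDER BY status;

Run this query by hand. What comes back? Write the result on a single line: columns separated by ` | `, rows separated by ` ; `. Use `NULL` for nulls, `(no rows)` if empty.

Partition orders by status; compute ROUND(AVG(qty), 2) within each group.
  active: ids {9, 18, 23, 24} → ROUND(AVG(qty), 2)=4.75
  failed: ids {7, 11, 17} → ROUND(AVG(qty), 2)=6.67
  pending: ids {13} → ROUND(AVG(qty), 2)=7

active | 4.75 ; failed | 6.67 ; pending | 7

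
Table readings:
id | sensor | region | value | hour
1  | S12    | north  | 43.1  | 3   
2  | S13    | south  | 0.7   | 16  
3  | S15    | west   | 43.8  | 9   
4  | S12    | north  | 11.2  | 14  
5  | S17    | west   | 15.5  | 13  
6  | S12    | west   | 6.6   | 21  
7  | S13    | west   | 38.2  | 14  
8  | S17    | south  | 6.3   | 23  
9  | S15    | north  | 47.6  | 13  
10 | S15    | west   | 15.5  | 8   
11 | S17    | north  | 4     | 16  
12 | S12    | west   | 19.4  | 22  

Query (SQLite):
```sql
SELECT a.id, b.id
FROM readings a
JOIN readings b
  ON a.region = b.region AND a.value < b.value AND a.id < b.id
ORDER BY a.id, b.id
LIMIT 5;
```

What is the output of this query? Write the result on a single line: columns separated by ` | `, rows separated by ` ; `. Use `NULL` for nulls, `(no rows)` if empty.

Pairs (a,b) with same region, a.value < b.value, a.id < b.id.
region groups: north:{1,4,9,11} south:{2,8} west:{3,5,6,7,10,12}
Ordered by (a.id, b.id); first 5.

1 | 9 ; 2 | 8 ; 4 | 9 ; 5 | 7 ; 5 | 12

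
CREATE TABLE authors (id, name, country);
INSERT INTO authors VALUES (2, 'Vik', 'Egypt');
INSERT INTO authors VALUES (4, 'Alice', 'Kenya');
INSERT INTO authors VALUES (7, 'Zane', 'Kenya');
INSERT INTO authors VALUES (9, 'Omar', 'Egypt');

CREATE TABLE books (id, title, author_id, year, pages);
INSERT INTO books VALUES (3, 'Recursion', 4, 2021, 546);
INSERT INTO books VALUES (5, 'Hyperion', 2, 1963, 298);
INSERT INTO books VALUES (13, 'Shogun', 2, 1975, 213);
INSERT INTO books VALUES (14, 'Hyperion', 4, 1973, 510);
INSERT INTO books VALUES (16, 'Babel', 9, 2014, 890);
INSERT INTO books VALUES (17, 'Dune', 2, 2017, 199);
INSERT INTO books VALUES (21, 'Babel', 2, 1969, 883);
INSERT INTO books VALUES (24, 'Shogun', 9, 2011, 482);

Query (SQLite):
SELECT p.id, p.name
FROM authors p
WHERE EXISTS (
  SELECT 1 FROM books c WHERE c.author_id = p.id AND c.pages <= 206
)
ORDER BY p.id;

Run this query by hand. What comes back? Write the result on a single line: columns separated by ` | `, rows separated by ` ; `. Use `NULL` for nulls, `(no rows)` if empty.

For each authors row, check whether any books with matching author_id has pages <= 206.
Keep rows where that is true.

2 | Vik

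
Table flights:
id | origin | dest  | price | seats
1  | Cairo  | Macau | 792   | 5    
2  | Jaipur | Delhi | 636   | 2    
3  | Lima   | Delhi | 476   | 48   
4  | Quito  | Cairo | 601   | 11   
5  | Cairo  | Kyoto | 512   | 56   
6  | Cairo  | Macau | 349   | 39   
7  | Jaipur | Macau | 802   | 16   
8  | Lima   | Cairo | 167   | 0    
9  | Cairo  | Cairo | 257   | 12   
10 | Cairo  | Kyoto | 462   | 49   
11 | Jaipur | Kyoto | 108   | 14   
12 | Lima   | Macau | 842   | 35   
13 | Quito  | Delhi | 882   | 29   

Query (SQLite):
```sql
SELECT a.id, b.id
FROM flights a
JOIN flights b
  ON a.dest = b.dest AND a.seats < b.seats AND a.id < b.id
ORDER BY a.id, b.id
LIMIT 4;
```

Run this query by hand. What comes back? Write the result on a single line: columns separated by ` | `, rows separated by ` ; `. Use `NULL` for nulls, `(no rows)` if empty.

Pairs (a,b) with same dest, a.seats < b.seats, a.id < b.id.
dest groups: Cairo:{4,8,9} Delhi:{2,3,13} Kyoto:{5,10,11} Macau:{1,6,7,12}
Ordered by (a.id, b.id); first 4.

1 | 6 ; 1 | 7 ; 1 | 12 ; 2 | 3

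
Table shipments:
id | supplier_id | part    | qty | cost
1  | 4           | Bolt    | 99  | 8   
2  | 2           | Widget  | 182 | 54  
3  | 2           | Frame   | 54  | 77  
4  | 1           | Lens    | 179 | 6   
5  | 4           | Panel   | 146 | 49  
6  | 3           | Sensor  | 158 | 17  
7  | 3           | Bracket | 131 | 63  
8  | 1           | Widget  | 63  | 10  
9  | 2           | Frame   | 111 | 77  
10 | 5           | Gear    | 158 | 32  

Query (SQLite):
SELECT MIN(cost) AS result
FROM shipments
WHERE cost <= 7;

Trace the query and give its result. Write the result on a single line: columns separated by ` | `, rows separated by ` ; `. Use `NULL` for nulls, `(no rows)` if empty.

6

Rows where cost <= 7 → cost values: [6].
MIN of non-NULL values = 6.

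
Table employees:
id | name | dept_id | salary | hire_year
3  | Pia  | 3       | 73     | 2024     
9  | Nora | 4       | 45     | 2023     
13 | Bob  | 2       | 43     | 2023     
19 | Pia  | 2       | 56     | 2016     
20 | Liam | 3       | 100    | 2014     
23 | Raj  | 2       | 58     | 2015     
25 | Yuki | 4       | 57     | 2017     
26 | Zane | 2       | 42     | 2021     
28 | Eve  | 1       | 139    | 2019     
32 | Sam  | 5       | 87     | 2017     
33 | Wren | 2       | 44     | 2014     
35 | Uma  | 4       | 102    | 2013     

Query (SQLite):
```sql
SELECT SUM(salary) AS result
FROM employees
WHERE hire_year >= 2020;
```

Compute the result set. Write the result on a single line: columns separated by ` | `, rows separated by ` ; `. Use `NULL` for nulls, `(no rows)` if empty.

203

Rows where hire_year >= 2020 → salary values: [73, 45, 43, 42].
SUM of non-NULL values = 203.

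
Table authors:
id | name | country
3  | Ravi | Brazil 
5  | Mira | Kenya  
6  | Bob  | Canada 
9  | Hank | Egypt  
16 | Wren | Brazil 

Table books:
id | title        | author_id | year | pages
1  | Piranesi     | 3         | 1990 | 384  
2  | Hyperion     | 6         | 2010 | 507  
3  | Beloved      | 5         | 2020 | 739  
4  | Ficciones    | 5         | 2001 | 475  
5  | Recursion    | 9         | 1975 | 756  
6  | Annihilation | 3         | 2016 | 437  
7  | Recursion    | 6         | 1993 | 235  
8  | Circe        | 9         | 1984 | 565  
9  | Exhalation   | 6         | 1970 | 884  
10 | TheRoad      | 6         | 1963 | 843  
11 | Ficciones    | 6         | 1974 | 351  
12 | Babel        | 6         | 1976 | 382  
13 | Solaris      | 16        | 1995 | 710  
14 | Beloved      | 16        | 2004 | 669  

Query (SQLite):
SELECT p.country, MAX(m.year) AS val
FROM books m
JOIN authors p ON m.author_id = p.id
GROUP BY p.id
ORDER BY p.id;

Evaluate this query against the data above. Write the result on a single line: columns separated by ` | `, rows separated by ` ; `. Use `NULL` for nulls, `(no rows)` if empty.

Brazil | 2016 ; Kenya | 2020 ; Canada | 2010 ; Egypt | 1984 ; Brazil | 2004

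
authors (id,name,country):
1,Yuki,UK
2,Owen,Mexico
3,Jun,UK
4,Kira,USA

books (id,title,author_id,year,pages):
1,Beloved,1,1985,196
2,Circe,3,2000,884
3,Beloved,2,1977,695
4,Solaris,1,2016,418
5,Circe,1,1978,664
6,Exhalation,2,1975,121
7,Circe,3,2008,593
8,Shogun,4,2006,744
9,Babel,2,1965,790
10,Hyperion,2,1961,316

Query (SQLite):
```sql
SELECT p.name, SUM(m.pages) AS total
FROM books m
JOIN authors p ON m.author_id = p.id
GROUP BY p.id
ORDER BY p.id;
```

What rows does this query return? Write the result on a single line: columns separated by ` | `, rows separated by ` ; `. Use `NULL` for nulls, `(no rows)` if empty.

Yuki | 1278 ; Owen | 1922 ; Jun | 1477 ; Kira | 744

Join each books row to its authors via author_id.
Group joined rows by authors.id; compute SUM(m.pages) per group.
  1: ids {1, 4, 5} → SUM(m.pages)=1278
  2: ids {3, 6, 9, 10} → SUM(m.pages)=1922
  3: ids {2, 7} → SUM(m.pages)=1477
  4: ids {8} → SUM(m.pages)=744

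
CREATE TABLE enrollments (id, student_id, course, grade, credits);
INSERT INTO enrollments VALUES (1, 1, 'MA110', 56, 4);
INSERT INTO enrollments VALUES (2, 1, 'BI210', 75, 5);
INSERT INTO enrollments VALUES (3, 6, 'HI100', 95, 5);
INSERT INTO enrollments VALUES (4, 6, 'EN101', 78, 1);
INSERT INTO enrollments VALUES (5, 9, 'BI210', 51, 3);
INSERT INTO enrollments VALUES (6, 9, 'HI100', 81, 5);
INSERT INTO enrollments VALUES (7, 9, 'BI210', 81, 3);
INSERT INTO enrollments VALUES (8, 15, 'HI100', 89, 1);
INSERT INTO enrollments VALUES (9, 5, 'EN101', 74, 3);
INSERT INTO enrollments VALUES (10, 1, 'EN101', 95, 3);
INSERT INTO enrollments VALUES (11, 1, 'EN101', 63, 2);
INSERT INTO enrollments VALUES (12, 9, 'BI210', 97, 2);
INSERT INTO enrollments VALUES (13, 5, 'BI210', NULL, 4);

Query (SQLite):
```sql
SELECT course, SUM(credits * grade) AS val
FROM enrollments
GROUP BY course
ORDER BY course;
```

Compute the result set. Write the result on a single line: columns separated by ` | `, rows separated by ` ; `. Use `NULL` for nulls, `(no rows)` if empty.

BI210 | 965 ; EN101 | 711 ; HI100 | 969 ; MA110 | 224

For each row compute credits * grade.
Group by course; take SUM of the expression per group.
  BI210: ids {2, 5, 7, 12, 13} → SUM(credits * grade)=965
  EN101: ids {4, 9, 10, 11} → SUM(credits * grade)=711
  HI100: ids {3, 6, 8} → SUM(credits * grade)=969
  MA110: ids {1} → SUM(credits * grade)=224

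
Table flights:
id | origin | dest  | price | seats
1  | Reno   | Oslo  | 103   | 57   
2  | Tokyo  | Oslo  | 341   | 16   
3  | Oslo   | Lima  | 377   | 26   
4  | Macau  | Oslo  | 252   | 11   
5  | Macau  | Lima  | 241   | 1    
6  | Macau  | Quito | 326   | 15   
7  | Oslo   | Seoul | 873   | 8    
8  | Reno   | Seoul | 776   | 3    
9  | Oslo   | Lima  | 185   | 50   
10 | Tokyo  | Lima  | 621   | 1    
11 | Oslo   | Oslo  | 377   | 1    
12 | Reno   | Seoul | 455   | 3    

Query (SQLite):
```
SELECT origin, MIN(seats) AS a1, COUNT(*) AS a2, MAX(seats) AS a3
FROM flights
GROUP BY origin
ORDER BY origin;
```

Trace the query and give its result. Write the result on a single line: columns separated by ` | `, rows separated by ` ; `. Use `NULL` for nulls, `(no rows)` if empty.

Macau | 1 | 3 | 15 ; Oslo | 1 | 4 | 50 ; Reno | 3 | 3 | 57 ; Tokyo | 1 | 2 | 16

Group flights by origin.
Per group compute: MIN(seats), COUNT(*), MAX(seats).
  Macau: ids {4, 5, 6} → MIN(seats)=1, COUNT(*)=3, MAX(seats)=15
  Oslo: ids {3, 7, 9, 11} → MIN(seats)=1, COUNT(*)=4, MAX(seats)=50
  Reno: ids {1, 8, 12} → MIN(seats)=3, COUNT(*)=3, MAX(seats)=57
  Tokyo: ids {2, 10} → MIN(seats)=1, COUNT(*)=2, MAX(seats)=16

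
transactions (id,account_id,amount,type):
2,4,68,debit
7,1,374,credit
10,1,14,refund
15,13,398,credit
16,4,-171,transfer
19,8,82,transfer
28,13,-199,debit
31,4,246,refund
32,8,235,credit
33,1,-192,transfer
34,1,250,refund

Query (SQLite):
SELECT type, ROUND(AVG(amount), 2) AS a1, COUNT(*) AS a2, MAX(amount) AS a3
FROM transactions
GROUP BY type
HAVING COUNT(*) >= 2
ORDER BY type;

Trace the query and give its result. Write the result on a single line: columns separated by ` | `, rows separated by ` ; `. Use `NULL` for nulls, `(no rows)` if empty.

credit | 335.67 | 3 | 398 ; debit | -65.5 | 2 | 68 ; refund | 170 | 3 | 250 ; transfer | -93.67 | 3 | 82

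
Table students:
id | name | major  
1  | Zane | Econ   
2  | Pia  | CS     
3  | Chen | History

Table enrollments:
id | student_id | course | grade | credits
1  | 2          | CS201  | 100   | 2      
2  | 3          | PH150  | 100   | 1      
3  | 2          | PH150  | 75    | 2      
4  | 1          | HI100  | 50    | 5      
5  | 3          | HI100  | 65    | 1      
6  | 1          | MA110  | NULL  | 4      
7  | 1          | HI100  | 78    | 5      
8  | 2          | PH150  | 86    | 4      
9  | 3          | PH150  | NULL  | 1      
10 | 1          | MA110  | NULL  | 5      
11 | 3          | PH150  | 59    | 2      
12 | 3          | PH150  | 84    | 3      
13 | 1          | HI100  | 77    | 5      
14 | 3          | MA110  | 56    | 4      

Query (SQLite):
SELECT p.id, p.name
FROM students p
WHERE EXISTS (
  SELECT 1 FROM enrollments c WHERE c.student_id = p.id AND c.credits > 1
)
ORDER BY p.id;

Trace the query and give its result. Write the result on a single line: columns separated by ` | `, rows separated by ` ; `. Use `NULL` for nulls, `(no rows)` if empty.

1 | Zane ; 2 | Pia ; 3 | Chen

For each students row, check whether any enrollments with matching student_id has credits > 1.
Keep rows where that is true.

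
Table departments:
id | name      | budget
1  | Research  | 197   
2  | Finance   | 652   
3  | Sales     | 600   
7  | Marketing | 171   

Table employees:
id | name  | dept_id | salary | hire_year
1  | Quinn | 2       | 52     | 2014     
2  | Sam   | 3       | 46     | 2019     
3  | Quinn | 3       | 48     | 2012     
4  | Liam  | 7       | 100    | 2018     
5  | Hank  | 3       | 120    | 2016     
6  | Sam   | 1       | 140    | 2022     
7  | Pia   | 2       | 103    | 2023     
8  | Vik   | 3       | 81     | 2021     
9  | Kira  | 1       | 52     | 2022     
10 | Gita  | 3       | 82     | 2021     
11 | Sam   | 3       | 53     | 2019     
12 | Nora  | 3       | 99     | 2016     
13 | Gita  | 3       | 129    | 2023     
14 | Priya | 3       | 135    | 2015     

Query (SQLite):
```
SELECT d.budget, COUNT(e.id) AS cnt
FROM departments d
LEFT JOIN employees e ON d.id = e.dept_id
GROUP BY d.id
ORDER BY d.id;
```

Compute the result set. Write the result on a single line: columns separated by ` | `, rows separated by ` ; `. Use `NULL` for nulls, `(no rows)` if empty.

LEFT JOIN keeps every departments row; unmatched ones get NULL for employees columns.
Group by departments.id and compute COUNT(e.id). COUNT(col) of an all-NULL group is 0.
  1: ids {6, 9} → COUNT(e.id)=2
  2: ids {1, 7} → COUNT(e.id)=2
  3: ids {2, 3, 5, 8, 10, 11, 12, 13, 14} → COUNT(e.id)=9
  7: ids {4} → COUNT(e.id)=1

197 | 2 ; 652 | 2 ; 600 | 9 ; 171 | 1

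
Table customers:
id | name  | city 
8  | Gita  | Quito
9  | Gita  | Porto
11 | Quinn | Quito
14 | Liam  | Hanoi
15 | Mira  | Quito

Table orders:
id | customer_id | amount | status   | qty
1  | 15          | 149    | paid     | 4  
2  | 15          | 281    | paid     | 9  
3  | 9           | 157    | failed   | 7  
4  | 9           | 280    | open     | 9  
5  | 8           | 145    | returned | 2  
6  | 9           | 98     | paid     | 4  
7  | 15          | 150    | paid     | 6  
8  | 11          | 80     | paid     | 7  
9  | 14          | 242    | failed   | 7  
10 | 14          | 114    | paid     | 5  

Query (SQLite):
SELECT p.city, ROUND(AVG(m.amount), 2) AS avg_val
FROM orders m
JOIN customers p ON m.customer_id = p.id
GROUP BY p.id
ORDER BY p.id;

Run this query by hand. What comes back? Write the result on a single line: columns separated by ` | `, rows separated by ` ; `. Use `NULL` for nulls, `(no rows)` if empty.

Quito | 145 ; Porto | 178.33 ; Quito | 80 ; Hanoi | 178 ; Quito | 193.33

Join each orders row to its customers via customer_id.
Group joined rows by customers.id; compute ROUND(AVG(m.amount), 2) per group.
  8: ids {5} → ROUND(AVG(m.amount), 2)=145
  9: ids {3, 4, 6} → ROUND(AVG(m.amount), 2)=178.33
  11: ids {8} → ROUND(AVG(m.amount), 2)=80
  14: ids {9, 10} → ROUND(AVG(m.amount), 2)=178
  15: ids {1, 2, 7} → ROUND(AVG(m.amount), 2)=193.33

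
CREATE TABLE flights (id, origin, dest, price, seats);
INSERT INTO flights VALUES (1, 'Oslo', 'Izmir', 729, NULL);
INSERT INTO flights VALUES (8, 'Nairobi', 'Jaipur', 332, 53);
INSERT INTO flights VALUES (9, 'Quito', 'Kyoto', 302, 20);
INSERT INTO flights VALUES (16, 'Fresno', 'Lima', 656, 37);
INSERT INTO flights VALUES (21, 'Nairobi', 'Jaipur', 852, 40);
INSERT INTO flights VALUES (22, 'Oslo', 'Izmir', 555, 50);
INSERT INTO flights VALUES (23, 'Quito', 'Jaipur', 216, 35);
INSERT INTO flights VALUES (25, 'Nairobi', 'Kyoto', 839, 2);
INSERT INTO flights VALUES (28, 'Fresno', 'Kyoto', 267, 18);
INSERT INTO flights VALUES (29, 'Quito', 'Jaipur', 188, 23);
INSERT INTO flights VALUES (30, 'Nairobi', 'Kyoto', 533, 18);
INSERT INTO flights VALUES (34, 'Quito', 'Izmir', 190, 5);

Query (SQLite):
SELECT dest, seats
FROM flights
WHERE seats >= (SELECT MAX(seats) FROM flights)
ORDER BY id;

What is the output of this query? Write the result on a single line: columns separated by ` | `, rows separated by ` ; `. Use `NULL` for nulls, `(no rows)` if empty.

Scalar subquery: MAX(seats) over all flights rows = 53.
Keep rows where seats >= that value.

Jaipur | 53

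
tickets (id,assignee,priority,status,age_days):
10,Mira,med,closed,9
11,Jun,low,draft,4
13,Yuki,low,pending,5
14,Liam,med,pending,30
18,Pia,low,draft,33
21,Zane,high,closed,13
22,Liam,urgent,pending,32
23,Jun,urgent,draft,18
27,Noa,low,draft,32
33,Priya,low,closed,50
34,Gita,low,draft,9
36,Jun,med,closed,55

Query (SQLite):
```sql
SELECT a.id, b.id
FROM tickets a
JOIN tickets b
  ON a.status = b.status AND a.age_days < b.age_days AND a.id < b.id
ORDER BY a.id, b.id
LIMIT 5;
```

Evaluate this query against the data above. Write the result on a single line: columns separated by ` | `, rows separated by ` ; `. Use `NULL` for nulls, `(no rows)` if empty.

10 | 21 ; 10 | 33 ; 10 | 36 ; 11 | 18 ; 11 | 23

Pairs (a,b) with same status, a.age_days < b.age_days, a.id < b.id.
status groups: closed:{10,21,33,36} draft:{11,18,23,27,34} pending:{13,14,22}
Ordered by (a.id, b.id); first 5.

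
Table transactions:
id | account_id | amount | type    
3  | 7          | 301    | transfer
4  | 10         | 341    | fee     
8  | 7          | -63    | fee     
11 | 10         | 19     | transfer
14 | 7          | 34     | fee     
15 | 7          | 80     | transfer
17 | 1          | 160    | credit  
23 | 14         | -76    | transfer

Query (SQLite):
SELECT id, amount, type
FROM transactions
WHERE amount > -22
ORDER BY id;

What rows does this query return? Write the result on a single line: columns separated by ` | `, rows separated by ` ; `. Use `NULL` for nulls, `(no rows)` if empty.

3 | 301 | transfer ; 4 | 341 | fee ; 11 | 19 | transfer ; 14 | 34 | fee ; 15 | 80 | transfer ; 17 | 160 | credit

amount > -22: ids {3, 4, 11, 14, 15, 17}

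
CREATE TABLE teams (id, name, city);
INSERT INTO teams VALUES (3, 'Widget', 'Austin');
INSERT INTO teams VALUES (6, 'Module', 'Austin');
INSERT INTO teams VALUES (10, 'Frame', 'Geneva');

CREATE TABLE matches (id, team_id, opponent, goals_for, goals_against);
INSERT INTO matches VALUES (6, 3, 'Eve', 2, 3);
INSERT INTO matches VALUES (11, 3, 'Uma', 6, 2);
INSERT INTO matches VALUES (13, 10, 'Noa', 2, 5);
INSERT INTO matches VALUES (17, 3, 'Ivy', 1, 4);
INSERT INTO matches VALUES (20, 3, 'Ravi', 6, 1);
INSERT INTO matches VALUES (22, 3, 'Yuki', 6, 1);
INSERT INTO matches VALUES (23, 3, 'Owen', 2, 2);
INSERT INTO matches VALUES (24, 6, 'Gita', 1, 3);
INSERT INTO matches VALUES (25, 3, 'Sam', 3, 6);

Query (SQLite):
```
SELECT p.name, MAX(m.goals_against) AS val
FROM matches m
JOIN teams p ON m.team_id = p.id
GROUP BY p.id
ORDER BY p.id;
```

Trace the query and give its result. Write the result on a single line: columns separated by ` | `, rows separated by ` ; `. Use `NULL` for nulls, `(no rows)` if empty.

Join each matches row to its teams via team_id.
Group joined rows by teams.id; compute MAX(m.goals_against) per group.
  3: ids {6, 11, 17, 20, 22, 23, 25} → MAX(m.goals_against)=6
  6: ids {24} → MAX(m.goals_against)=3
  10: ids {13} → MAX(m.goals_against)=5

Widget | 6 ; Module | 3 ; Frame | 5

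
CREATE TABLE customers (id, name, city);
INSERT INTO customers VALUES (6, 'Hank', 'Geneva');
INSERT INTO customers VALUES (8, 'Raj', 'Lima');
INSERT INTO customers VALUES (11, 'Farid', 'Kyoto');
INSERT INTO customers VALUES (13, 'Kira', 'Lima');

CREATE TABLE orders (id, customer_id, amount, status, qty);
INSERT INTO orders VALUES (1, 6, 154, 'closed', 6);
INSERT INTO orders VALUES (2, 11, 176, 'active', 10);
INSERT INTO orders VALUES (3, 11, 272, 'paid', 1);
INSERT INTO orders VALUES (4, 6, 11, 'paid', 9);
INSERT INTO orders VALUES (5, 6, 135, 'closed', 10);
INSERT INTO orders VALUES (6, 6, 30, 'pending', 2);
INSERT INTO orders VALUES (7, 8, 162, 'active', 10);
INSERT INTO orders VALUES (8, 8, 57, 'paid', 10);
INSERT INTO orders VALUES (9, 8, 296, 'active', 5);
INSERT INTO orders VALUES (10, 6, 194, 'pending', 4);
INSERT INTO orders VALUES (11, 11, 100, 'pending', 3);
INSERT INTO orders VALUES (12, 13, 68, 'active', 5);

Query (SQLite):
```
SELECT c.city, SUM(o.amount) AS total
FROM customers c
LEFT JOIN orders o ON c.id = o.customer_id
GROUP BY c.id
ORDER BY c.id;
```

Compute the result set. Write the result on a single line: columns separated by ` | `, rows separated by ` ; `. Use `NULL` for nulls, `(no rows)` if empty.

LEFT JOIN keeps every customers row; unmatched ones get NULL for orders columns.
Group by customers.id and compute SUM(o.amount). SUM over an all-NULL group is NULL.
  6: ids {1, 4, 5, 6, 10} → SUM(o.amount)=524
  8: ids {7, 8, 9} → SUM(o.amount)=515
  11: ids {2, 3, 11} → SUM(o.amount)=548
  13: ids {12} → SUM(o.amount)=68

Geneva | 524 ; Lima | 515 ; Kyoto | 548 ; Lima | 68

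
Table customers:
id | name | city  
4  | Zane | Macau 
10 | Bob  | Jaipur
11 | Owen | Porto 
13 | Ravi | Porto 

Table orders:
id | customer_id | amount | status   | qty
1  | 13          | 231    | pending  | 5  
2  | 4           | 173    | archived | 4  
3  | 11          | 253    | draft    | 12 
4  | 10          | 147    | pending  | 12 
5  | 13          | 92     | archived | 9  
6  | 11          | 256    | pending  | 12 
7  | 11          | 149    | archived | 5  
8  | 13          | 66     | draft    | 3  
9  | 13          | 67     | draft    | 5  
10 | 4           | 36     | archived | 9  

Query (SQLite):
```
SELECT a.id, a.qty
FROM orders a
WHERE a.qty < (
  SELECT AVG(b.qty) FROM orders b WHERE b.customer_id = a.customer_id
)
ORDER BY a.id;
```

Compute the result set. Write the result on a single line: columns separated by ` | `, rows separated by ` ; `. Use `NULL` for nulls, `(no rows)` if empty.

For each orders row a, compute AVG(qty) over rows sharing a.customer_id.
Keep row a if a.qty < that per-group AVG.
  customer_id=4: AVG(qty) = 6.5
  customer_id=10: AVG(qty) = 12.0
  customer_id=11: AVG(qty) = 9.666667
  customer_id=13: AVG(qty) = 5.5

1 | 5 ; 2 | 4 ; 7 | 5 ; 8 | 3 ; 9 | 5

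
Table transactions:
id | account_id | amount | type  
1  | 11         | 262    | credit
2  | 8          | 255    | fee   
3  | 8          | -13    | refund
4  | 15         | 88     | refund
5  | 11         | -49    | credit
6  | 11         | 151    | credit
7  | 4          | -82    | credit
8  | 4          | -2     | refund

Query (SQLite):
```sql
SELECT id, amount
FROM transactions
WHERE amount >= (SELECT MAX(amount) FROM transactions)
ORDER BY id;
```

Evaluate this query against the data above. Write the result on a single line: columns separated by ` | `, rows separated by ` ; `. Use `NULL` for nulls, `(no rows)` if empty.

1 | 262

Scalar subquery: MAX(amount) over all transactions rows = 262.
Keep rows where amount >= that value.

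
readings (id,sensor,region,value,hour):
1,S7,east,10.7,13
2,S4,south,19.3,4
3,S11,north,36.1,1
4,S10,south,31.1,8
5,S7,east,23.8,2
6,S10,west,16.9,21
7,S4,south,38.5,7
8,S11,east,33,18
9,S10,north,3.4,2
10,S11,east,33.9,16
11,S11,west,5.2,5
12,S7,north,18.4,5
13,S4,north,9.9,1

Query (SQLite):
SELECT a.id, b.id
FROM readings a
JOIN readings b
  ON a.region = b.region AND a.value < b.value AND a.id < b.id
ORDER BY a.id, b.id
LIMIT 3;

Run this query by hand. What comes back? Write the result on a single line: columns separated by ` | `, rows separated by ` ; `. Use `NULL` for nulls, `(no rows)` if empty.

Pairs (a,b) with same region, a.value < b.value, a.id < b.id.
region groups: east:{1,5,8,10} north:{3,9,12,13} south:{2,4,7} west:{6,11}
Ordered by (a.id, b.id); first 3.

1 | 5 ; 1 | 8 ; 1 | 10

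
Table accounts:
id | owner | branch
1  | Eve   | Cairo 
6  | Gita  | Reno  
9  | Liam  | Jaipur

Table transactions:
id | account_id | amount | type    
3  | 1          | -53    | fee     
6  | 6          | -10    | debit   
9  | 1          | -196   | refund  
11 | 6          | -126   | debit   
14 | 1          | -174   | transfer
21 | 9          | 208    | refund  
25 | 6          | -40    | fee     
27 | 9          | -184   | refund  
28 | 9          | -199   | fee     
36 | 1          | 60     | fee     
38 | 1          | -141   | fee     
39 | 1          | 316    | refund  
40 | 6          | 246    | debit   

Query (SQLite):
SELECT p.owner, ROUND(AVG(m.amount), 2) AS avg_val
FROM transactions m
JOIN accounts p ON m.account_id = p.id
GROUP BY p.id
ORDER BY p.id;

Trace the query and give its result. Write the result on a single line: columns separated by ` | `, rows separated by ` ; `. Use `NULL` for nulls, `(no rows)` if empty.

Eve | -31.33 ; Gita | 17.5 ; Liam | -58.33

Join each transactions row to its accounts via account_id.
Group joined rows by accounts.id; compute ROUND(AVG(m.amount), 2) per group.
  1: ids {3, 9, 14, 36, 38, 39} → ROUND(AVG(m.amount), 2)=-31.33
  6: ids {6, 11, 25, 40} → ROUND(AVG(m.amount), 2)=17.5
  9: ids {21, 27, 28} → ROUND(AVG(m.amount), 2)=-58.33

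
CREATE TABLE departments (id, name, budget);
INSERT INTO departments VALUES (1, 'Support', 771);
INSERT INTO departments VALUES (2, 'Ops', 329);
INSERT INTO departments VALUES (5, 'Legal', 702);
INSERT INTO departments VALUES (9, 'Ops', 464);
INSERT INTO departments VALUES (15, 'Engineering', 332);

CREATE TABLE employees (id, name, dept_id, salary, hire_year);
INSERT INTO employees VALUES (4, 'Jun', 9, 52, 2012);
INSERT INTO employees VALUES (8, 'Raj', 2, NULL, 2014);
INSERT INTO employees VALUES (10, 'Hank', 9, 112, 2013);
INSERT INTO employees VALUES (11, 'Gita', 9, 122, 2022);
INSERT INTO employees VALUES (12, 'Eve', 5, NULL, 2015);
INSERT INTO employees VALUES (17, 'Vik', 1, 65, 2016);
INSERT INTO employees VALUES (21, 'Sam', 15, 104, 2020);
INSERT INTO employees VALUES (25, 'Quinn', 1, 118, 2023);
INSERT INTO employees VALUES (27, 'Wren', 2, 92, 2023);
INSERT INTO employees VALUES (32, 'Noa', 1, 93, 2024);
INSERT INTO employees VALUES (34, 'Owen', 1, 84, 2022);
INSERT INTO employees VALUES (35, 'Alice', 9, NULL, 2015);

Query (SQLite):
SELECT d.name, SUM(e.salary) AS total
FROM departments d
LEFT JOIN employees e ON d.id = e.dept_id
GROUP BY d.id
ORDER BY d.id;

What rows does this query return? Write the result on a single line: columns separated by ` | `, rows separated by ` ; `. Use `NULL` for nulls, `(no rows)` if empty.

LEFT JOIN keeps every departments row; unmatched ones get NULL for employees columns.
Group by departments.id and compute SUM(e.salary). SUM over an all-NULL group is NULL.
  1: ids {17, 25, 32, 34} → SUM(e.salary)=360
  2: ids {8, 27} → SUM(e.salary)=92
  5: ids {12} → SUM(e.salary)=NULL
  9: ids {4, 10, 11, 35} → SUM(e.salary)=286
  15: ids {21} → SUM(e.salary)=104

Support | 360 ; Ops | 92 ; Legal | NULL ; Ops | 286 ; Engineering | 104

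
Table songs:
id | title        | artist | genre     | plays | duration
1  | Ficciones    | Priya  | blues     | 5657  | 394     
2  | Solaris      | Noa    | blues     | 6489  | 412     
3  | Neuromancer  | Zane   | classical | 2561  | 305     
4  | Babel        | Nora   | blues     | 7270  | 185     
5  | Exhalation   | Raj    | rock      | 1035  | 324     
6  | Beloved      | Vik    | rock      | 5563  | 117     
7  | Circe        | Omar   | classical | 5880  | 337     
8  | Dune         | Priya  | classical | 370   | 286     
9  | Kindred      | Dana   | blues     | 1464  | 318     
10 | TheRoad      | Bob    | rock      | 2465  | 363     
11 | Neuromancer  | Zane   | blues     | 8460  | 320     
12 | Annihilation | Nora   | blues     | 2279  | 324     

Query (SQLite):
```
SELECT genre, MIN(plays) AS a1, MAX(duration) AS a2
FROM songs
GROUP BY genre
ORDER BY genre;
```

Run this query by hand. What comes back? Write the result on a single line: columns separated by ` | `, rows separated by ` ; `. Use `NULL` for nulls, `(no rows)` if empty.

blues | 1464 | 412 ; classical | 370 | 337 ; rock | 1035 | 363

Group songs by genre.
Per group compute: MIN(plays), MAX(duration).
  blues: ids {1, 2, 4, 9, 11, 12} → MIN(plays)=1464, MAX(duration)=412
  classical: ids {3, 7, 8} → MIN(plays)=370, MAX(duration)=337
  rock: ids {5, 6, 10} → MIN(plays)=1035, MAX(duration)=363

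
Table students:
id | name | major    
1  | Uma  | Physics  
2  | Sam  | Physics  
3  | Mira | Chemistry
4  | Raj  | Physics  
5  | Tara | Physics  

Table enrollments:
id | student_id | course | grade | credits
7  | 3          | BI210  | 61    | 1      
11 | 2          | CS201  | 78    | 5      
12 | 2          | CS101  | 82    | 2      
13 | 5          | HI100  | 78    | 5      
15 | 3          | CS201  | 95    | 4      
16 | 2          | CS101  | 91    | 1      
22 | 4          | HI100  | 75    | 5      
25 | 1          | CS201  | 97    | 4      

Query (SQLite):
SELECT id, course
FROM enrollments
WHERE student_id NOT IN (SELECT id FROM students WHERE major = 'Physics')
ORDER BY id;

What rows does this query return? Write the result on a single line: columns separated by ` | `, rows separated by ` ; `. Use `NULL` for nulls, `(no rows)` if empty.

Inner query: students.id where major = 'Physics'.
Outer: keep enrollments rows whose student_id is not in that set.
Inner query → {1, 2, 4, 5}

7 | BI210 ; 15 | CS201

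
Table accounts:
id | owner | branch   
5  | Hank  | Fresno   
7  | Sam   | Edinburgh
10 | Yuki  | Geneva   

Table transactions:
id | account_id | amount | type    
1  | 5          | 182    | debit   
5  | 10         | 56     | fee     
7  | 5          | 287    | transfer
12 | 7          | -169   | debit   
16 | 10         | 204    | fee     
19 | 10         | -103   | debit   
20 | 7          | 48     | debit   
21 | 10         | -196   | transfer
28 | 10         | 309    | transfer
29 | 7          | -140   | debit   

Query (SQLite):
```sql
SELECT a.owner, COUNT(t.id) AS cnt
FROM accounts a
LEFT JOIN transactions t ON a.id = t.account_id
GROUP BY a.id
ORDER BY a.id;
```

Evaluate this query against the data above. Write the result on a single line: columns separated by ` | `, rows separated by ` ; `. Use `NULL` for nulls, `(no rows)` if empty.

Hank | 2 ; Sam | 3 ; Yuki | 5

LEFT JOIN keeps every accounts row; unmatched ones get NULL for transactions columns.
Group by accounts.id and compute COUNT(t.id). COUNT(col) of an all-NULL group is 0.
  5: ids {1, 7} → COUNT(t.id)=2
  7: ids {12, 20, 29} → COUNT(t.id)=3
  10: ids {5, 16, 19, 21, 28} → COUNT(t.id)=5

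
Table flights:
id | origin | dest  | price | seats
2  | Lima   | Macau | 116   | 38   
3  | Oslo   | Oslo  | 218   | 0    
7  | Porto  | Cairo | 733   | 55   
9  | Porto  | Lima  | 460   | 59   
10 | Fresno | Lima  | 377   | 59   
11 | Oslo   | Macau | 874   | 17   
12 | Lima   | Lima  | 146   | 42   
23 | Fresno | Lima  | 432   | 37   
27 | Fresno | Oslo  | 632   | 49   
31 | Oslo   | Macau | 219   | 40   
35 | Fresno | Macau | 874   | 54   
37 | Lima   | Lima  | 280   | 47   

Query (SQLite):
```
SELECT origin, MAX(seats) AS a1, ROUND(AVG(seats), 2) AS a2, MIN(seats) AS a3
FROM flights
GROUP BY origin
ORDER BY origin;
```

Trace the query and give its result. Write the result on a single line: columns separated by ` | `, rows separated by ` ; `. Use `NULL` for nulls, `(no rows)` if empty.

Group flights by origin.
Per group compute: MAX(seats), ROUND(AVG(seats), 2), MIN(seats).
  Fresno: ids {10, 23, 27, 35} → MAX(seats)=59, ROUND(AVG(seats), 2)=49.75, MIN(seats)=37
  Lima: ids {2, 12, 37} → MAX(seats)=47, ROUND(AVG(seats), 2)=42.33, MIN(seats)=38
  Oslo: ids {3, 11, 31} → MAX(seats)=40, ROUND(AVG(seats), 2)=19, MIN(seats)=0
  Porto: ids {7, 9} → MAX(seats)=59, ROUND(AVG(seats), 2)=57, MIN(seats)=55

Fresno | 59 | 49.75 | 37 ; Lima | 47 | 42.33 | 38 ; Oslo | 40 | 19 | 0 ; Porto | 59 | 57 | 55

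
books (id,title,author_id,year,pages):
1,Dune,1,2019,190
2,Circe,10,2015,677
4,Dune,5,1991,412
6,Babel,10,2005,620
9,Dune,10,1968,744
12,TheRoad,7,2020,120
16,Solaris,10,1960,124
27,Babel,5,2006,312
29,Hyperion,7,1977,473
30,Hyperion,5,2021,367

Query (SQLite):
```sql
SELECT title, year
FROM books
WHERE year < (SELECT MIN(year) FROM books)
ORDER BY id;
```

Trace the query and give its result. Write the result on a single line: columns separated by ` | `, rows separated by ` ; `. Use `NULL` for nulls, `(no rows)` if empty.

(no rows)

Scalar subquery: MIN(year) over all books rows = 1960.
Keep rows where year < that value.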